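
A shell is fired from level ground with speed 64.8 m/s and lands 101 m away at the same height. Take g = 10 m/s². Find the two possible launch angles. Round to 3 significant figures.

6.96° and 83.0°

Level-ground range: R = v₀² sin(2θ)/g ⇒ sin 2θ = R g / v₀² = 101×10/64.8² = 0.2405.
2θ = arcsin(0.2405) = 13.92° or 180° − 13.92° = 166.08°.
So θ = 6.96° or θ = 83.0°.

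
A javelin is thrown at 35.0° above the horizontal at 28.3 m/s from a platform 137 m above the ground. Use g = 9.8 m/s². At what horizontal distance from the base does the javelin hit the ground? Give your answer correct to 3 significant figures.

167 m

Components: v_x = 28.3 cos 35.0° = 23.18 m/s, v_y = 28.3 sin 35.0° = 16.23 m/s.
Vertical: 0 = 137 + 16.23 t − ½(9.8) t² ⇒ 4.900 t² − 16.23 t − 137 = 0.
t = [16.23 + √(263.4 + 2685)] / 9.800 = 7.197 s.
Horizontal: R = v_x · t = 23.18 × 7.197 = 167 m.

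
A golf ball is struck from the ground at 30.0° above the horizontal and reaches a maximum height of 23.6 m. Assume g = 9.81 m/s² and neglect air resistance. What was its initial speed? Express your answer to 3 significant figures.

At maximum height v_y = 0, so (v₀ sin θ)² = 2 g H.
v₀ sin 30.0° = √(2 × 9.81 × 23.6) = 21.52 m/s.
v₀ = 21.52 / sin 30.0° = 21.52 / 0.5000 = 43.0 m/s.

43.0 m/s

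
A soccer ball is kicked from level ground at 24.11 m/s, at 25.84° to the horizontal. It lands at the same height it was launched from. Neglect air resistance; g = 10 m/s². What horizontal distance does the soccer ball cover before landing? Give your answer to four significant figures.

45.61 m

For level ground, R = v₀² sin(2θ) / g.
sin(2 × 25.84°) = sin 51.680° = 0.7846.
R = (24.11)² × 0.7846 / 10 = 45.61 m.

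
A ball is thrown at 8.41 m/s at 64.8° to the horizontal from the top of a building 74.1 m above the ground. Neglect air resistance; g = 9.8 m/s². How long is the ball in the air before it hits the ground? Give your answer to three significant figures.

4.74 s

Vertical component: v_y = 8.41 sin 64.8° = 7.610 m/s.
Taking up as positive with launch at y = 74.1 m, landing at y = 0: 0 = 74.1 + 7.610 t − ½(9.8) t².
Solving 4.900 t² − 7.610 t − 74.1 = 0 gives t = [7.610 + √(7.610² + 4·4.900·74.1)] / 9.800 = 4.74 s.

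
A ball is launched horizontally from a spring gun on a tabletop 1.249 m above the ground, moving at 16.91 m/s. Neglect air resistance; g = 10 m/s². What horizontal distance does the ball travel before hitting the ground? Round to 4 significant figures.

Initial vertical velocity is zero, so the fall time comes from h = ½ g t²: t = √(2 × 1.249 / 10) = 0.49980 s.
Horizontal motion is uniform at 16.91 m/s, so x = 16.91 × 0.49980 = 8.452 m.

8.452 m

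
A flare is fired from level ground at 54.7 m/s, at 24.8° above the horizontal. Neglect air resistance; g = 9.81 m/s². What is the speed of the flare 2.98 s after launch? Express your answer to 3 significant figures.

v_x = 54.7 cos 24.8° = 49.66 m/s (constant).
v_y(t) = 54.7 sin 24.8° − g t = 22.94 − 9.81 × 2.98 = -6.294 m/s.
Speed = √(v_x² + v_y²) = √(2466 + 39.61) = 50.1 m/s.

50.1 m/s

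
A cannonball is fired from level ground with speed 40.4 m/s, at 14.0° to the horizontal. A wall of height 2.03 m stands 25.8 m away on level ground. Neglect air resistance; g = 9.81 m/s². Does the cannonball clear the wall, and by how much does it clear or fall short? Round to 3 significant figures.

Yes — it clears the wall by 2.28 m.

v_x = 40.4 cos 14.0° = 39.20 m/s; v_y0 = 40.4 sin 14.0° = 9.774 m/s.
Time to reach the wall: t = 25.8 / 39.20 = 0.6582 s.
Height at that point: y = 9.774×0.6582 − 4.905×0.6582² = 4.308 m.
That is 4.308 − 2.03 = 2.28 m above the top of the wall, so the cannonball clears it.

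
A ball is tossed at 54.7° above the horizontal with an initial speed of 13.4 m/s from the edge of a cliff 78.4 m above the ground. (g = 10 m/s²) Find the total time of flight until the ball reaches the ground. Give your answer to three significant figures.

Vertical component: v_y = 13.4 sin 54.7° = 10.94 m/s.
Taking up as positive with launch at y = 78.4 m, landing at y = 0: 0 = 78.4 + 10.94 t − ½(10) t².
Solving 5.000 t² − 10.94 t − 78.4 = 0 gives t = [10.94 + √(10.94² + 4·5.000·78.4)] / 10.00 = 5.20 s.

5.20 s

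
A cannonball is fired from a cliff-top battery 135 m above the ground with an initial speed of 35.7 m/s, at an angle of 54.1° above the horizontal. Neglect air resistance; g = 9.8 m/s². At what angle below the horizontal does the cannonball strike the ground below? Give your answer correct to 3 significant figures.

70.5°

v_x = 35.7 cos 54.1° = 20.93 m/s.
At impact |v_y| = √(v_y0² + 2 g h) = √(28.92² + 2×9.8×135) = 59.01 m/s.
Angle below horizontal = arctan(|v_y| / v_x) = arctan(59.01 / 20.93) = 70.5°.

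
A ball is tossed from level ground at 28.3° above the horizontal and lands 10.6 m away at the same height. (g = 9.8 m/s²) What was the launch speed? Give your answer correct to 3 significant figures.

On level ground, R = v₀² sin(2θ) / g, so v₀ = √(R g / sin 2θ).
sin(2 × 28.3°) = 0.8348.
v₀ = √(10.6 × 9.8 / 0.8348) = √124.4 = 11.2 m/s.

11.2 m/s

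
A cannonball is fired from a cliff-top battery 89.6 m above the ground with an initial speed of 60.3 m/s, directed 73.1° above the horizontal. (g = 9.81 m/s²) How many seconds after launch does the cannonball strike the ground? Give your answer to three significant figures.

13.2 s

Vertical component: v_y = 60.3 sin 73.1° = 57.70 m/s.
Taking up as positive with launch at y = 89.6 m, landing at y = 0: 0 = 89.6 + 57.70 t − ½(9.81) t².
Solving 4.905 t² − 57.70 t − 89.6 = 0 gives t = [57.70 + √(57.70² + 4·4.905·89.6)] / 9.810 = 13.2 s.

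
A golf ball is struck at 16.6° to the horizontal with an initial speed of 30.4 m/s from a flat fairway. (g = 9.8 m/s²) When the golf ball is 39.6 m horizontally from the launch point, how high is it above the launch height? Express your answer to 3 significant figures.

v_x = 30.4 cos 16.6° = 29.13 m/s, v_y0 = 30.4 sin 16.6° = 8.685 m/s.
Time to reach x = 39.6 m: t = x / v_x = 39.6 / 29.13 = 1.359 s.
y = v_y0 t − ½ g t² = 8.685×1.359 − 4.900×1.359² = 2.75 m.

2.75 m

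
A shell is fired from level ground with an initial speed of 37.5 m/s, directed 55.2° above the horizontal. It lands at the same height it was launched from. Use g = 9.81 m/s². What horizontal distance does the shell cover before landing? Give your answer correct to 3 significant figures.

Components: v_x = 37.5 cos 55.2° = 21.40 m/s, v_y = 37.5 sin 55.2° = 30.79 m/s.
Time of flight (same landing height): t = 2 v_y / g = 2 × 30.79 / 9.81 = 6.277 s.
Range: R = v_x · t = 21.40 × 6.277 = 134 m.

134 m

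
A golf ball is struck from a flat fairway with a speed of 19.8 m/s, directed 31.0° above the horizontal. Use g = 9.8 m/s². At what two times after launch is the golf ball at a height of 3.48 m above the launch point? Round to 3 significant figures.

v_y0 = 19.8 sin 31.0° = 10.20 m/s.
Set y = v_y0 t − ½ g t² = 3.48: 4.900 t² − 10.20 t + 3.48 = 0.
t = [10.20 ± √(104.0 − 68.21)] / 9.8 = (10.20 ± 5.982) / 9.8, giving t = 0.430 s or t = 1.65 s.
So the golf ball is at 3.48 m at t = 0.430 s (rising) and t = 1.65 s (falling).

0.430 s and 1.65 s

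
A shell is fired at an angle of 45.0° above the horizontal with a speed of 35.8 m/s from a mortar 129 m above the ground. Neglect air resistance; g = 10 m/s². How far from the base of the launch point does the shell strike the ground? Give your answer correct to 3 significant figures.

Components: v_x = 35.8 cos 45.0° = 25.31 m/s, v_y = 35.8 sin 45.0° = 25.31 m/s.
Vertical: 0 = 129 + 25.31 t − ½(10) t² ⇒ 5.000 t² − 25.31 t − 129 = 0.
t = [25.31 + √(640.6 + 2580)] / 10.00 = 8.206 s.
Horizontal: R = v_x · t = 25.31 × 8.206 = 208 m.

208 m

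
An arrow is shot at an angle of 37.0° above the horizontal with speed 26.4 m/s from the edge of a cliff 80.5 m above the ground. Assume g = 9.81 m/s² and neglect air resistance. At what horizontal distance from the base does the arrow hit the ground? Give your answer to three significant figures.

126 m

Components: v_x = 26.4 cos 37.0° = 21.08 m/s, v_y = 26.4 sin 37.0° = 15.89 m/s.
Vertical: 0 = 80.5 + 15.89 t − ½(9.81) t² ⇒ 4.905 t² − 15.89 t − 80.5 = 0.
t = [15.89 + √(252.5 + 1579)] / 9.810 = 5.982 s.
Horizontal: R = v_x · t = 21.08 × 5.982 = 126 m.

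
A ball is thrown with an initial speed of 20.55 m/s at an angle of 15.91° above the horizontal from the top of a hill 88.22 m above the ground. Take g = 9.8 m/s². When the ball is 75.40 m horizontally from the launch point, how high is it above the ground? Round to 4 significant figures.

38.39 m

v_x = 20.55 cos 15.91° = 19.763 m/s, v_y0 = 20.55 sin 15.91° = 5.6333 m/s.
Time to reach x = 75.40 m: t = x / v_x = 75.40 / 19.763 = 3.8152 s.
y = 88.22 + v_y0 t − ½ g t² = 88.22 + 5.6333×3.8152 − 4.900×3.8152² = 38.39 m.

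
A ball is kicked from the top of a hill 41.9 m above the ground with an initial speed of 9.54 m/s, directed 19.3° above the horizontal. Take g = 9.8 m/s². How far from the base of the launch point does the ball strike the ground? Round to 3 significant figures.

Components: v_x = 9.54 cos 19.3° = 9.004 m/s, v_y = 9.54 sin 19.3° = 3.153 m/s.
Vertical: 0 = 41.9 + 3.153 t − ½(9.8) t² ⇒ 4.900 t² − 3.153 t − 41.9 = 0.
t = [3.153 + √(9.941 + 821.2)] / 9.800 = 3.264 s.
Horizontal: R = v_x · t = 9.004 × 3.264 = 29.4 m.

29.4 m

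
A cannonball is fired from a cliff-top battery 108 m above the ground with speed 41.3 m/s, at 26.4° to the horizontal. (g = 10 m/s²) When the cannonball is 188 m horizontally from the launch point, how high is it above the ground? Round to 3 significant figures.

v_x = 41.3 cos 26.4° = 36.99 m/s, v_y0 = 41.3 sin 26.4° = 18.36 m/s.
Time to reach x = 188 m: t = x / v_x = 188 / 36.99 = 5.082 s.
y = 108 + v_y0 t − ½ g t² = 108 + 18.36×5.082 − 5.000×5.082² = 72.2 m.

72.2 m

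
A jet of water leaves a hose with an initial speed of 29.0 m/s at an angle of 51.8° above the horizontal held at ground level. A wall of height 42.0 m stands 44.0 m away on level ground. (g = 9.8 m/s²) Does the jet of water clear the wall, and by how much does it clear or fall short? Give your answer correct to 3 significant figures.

No — it falls 15.6 m short of clearing the wall.

v_x = 29.0 cos 51.8° = 17.93 m/s; v_y0 = 29.0 sin 51.8° = 22.79 m/s.
Time to reach the wall: t = 44.0 / 17.93 = 2.454 s.
Height at that point: y = 22.79×2.454 − 4.900×2.454² = 26.42 m.
That is 42.0 − 26.42 = 15.6 m below the top of the wall, so the jet of water does not clear it.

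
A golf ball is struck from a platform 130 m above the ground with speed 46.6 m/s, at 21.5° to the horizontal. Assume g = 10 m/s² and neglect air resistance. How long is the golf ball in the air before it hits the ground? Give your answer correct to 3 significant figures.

7.09 s

Vertical component: v_y = 46.6 sin 21.5° = 17.08 m/s.
Taking up as positive with launch at y = 130 m, landing at y = 0: 0 = 130 + 17.08 t − ½(10) t².
Solving 5.000 t² − 17.08 t − 130 = 0 gives t = [17.08 + √(17.08² + 4·5.000·130)] / 10.00 = 7.09 s.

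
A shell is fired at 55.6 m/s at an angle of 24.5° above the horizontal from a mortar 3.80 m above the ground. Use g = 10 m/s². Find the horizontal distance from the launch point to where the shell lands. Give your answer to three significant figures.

241 m

Components: v_x = 55.6 cos 24.5° = 50.59 m/s, v_y = 55.6 sin 24.5° = 23.06 m/s.
Vertical: 0 = 3.80 + 23.06 t − ½(10) t² ⇒ 5.000 t² − 23.06 t − 3.80 = 0.
t = [23.06 + √(531.8 + 76.00)] / 10.00 = 4.771 s.
Horizontal: R = v_x · t = 50.59 × 4.771 = 241 m.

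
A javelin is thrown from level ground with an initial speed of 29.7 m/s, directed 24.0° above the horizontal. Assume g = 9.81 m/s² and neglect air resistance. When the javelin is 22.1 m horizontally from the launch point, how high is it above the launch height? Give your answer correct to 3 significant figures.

6.59 m

v_x = 29.7 cos 24.0° = 27.13 m/s, v_y0 = 29.7 sin 24.0° = 12.08 m/s.
Time to reach x = 22.1 m: t = x / v_x = 22.1 / 27.13 = 0.8146 s.
y = v_y0 t − ½ g t² = 12.08×0.8146 − 4.905×0.8146² = 6.59 m.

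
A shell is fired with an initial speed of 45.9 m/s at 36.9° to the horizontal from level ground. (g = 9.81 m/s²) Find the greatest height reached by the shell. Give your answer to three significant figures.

38.7 m

Vertical component of launch velocity: v_y = 45.9 sin 36.9° = 27.56 m/s.
At the highest point the vertical velocity is zero, so v_y² = 2 g h_max.
h_max = (27.56)² / (2 × 9.81) = 759.6 / 19.62 = 38.7 m.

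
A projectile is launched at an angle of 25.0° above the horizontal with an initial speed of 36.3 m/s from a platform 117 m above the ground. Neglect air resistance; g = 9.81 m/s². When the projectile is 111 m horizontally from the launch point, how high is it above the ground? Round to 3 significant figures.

v_x = 36.3 cos 25.0° = 32.90 m/s, v_y0 = 36.3 sin 25.0° = 15.34 m/s.
Time to reach x = 111 m: t = x / v_x = 111 / 32.90 = 3.374 s.
y = 117 + v_y0 t − ½ g t² = 117 + 15.34×3.374 − 4.905×3.374² = 113 m.

113 m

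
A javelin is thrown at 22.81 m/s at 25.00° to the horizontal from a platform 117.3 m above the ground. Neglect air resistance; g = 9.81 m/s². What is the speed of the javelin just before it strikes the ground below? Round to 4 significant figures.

53.12 m/s

v_x = 22.81 cos 25.00° = 20.673 m/s is unchanged throughout.
For the vertical component, v_y² = v_y0² + 2 g h = (9.6399)² + 2×9.81×117.3 = 2394.4, so |v_y| = 48.933 m/s.
Impact speed = √(v_x² + v_y²) = √(427.37 + 2394.4) = 53.12 m/s.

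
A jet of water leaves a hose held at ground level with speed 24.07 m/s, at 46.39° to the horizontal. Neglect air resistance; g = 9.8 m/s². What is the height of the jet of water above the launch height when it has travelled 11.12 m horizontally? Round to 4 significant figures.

v_x = 24.07 cos 46.39° = 16.602 m/s, v_y0 = 24.07 sin 46.39° = 17.428 m/s.
Time to reach x = 11.12 m: t = x / v_x = 11.12 / 16.602 = 0.66980 s.
y = v_y0 t − ½ g t² = 17.428×0.66980 − 4.900×0.66980² = 9.475 m.

9.475 m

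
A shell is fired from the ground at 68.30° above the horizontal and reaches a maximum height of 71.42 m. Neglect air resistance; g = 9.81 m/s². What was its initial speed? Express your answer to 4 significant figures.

At maximum height v_y = 0, so (v₀ sin θ)² = 2 g H.
v₀ sin 68.30° = √(2 × 9.81 × 71.42) = 37.433 m/s.
v₀ = 37.433 / sin 68.30° = 37.433 / 0.9291 = 40.29 m/s.

40.29 m/s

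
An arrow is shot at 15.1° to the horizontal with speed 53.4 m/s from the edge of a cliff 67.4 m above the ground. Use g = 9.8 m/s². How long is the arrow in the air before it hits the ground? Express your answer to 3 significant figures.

Vertical component: v_y = 53.4 sin 15.1° = 13.91 m/s.
Taking up as positive with launch at y = 67.4 m, landing at y = 0: 0 = 67.4 + 13.91 t − ½(9.8) t².
Solving 4.900 t² − 13.91 t − 67.4 = 0 gives t = [13.91 + √(13.91² + 4·4.900·67.4)] / 9.800 = 5.39 s.

5.39 s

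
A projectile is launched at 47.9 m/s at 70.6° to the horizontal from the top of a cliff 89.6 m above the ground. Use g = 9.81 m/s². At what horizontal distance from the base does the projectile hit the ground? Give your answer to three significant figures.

173 m

Components: v_x = 47.9 cos 70.6° = 15.91 m/s, v_y = 47.9 sin 70.6° = 45.18 m/s.
Vertical: 0 = 89.6 + 45.18 t − ½(9.81) t² ⇒ 4.905 t² − 45.18 t − 89.6 = 0.
t = [45.18 + √(2041 + 1758)] / 9.810 = 10.89 s.
Horizontal: R = v_x · t = 15.91 × 10.89 = 173 m.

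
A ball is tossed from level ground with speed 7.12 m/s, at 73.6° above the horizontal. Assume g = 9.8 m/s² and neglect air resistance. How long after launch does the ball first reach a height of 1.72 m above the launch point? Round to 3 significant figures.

v_y0 = 7.12 sin 73.6° = 6.830 m/s.
Set y = v_y0 t − ½ g t² = 1.72: 4.900 t² − 6.830 t + 1.72 = 0.
t = [6.830 ± √(46.65 − 33.71)] / 9.8 = (6.830 ± 3.597) / 9.8, giving t = 0.330 s or t = 1.06 s.
The ball is on the way up at the first time, so t = 0.330 s.

0.330 s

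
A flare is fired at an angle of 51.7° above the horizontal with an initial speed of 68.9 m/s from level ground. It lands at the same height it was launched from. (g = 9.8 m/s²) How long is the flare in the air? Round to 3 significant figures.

Vertical component: v_y = 68.9 sin 51.7° = 54.07 m/s.
For a projectile landing at launch height, time of flight is t = 2 v_y / g = 2 × 54.07 / 9.8 = 11.0 s.

11.0 s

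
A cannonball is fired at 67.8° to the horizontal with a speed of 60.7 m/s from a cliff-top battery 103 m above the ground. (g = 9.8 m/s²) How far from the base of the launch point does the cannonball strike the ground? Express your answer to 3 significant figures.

Components: v_x = 60.7 cos 67.8° = 22.93 m/s, v_y = 60.7 sin 67.8° = 56.20 m/s.
Vertical: 0 = 103 + 56.20 t − ½(9.8) t² ⇒ 4.900 t² − 56.20 t − 103 = 0.
t = [56.20 + √(3158 + 2019)] / 9.800 = 13.08 s.
Horizontal: R = v_x · t = 22.93 × 13.08 = 300 m.

300 m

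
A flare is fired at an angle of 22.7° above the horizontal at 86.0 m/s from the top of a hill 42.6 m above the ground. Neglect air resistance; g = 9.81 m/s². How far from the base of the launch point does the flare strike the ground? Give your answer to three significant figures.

624 m

Components: v_x = 86.0 cos 22.7° = 79.34 m/s, v_y = 86.0 sin 22.7° = 33.19 m/s.
Vertical: 0 = 42.6 + 33.19 t − ½(9.81) t² ⇒ 4.905 t² − 33.19 t − 42.6 = 0.
t = [33.19 + √(1102 + 835.8)] / 9.810 = 7.871 s.
Horizontal: R = v_x · t = 79.34 × 7.871 = 624 m.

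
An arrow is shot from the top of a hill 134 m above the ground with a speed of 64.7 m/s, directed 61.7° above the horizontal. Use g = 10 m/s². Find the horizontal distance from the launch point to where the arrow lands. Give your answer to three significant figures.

411 m

Components: v_x = 64.7 cos 61.7° = 30.67 m/s, v_y = 64.7 sin 61.7° = 56.97 m/s.
Vertical: 0 = 134 + 56.97 t − ½(10) t² ⇒ 5.000 t² − 56.97 t − 134 = 0.
t = [56.97 + √(3246 + 2680)] / 10.00 = 13.40 s.
Horizontal: R = v_x · t = 30.67 × 13.40 = 411 m.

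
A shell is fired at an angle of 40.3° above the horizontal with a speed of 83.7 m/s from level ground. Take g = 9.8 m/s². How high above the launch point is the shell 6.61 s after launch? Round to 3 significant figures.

v_y0 = 83.7 sin 40.3° = 54.14 m/s.
y(t) = v_y0 t − ½ g t² = 54.14×6.61 − 4.900×6.61² = 144 m.

144 m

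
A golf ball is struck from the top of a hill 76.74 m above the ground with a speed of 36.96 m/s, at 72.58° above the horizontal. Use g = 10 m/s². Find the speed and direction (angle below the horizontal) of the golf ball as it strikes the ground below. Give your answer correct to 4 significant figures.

53.86 m/s at 78.14° below the horizontal

v_x = 36.96 cos 72.58° = 11.065 m/s (constant).
|v_y| at impact = √((35.265)² + 2×10×76.74) = 52.711 m/s.
Speed = √(11.065² + 52.711²) = 53.86 m/s; angle = arctan(52.711/11.065) = 78.14° below horizontal.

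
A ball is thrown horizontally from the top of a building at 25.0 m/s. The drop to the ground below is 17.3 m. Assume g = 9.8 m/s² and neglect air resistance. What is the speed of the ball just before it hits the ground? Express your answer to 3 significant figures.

Fall time: t = √(2 × 17.3 / 9.8) = 1.879 s.
At impact: v_x = 25.0 m/s (unchanged), v_y = g t = 9.8 × 1.879 = 18.41 m/s.
Speed = √(v_x² + v_y²) = √(625.0 + 338.9) = 31.0 m/s.

31.0 m/s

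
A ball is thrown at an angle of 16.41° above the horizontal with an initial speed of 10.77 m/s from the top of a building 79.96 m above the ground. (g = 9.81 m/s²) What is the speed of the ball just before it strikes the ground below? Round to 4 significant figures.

41.05 m/s

v_x = 10.77 cos 16.41° = 10.331 m/s is unchanged throughout.
For the vertical component, v_y² = v_y0² + 2 g h = (3.0426)² + 2×9.81×79.96 = 1578.1, so |v_y| = 39.725 m/s.
Impact speed = √(v_x² + v_y²) = √(106.73 + 1578.1) = 41.05 m/s.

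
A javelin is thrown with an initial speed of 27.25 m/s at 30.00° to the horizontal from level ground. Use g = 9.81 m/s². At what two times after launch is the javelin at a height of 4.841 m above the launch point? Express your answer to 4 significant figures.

0.4183 s and 2.359 s

v_y0 = 27.25 sin 30.00° = 13.625 m/s.
Set y = v_y0 t − ½ g t² = 4.841: 4.905 t² − 13.625 t + 4.841 = 0.
t = [13.625 ± √(185.64 − 94.980)] / 9.81 = (13.625 ± 9.5216) / 9.81, giving t = 0.4183 s or t = 2.359 s.
So the javelin is at 4.841 m at t = 0.4183 s (rising) and t = 2.359 s (falling).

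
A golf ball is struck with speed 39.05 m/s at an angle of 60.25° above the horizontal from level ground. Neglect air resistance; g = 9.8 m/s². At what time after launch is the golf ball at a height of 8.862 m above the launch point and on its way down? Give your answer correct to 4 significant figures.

6.647 s

v_y0 = 39.05 sin 60.25° = 33.903 m/s.
Set y = v_y0 t − ½ g t² = 8.862: 4.900 t² − 33.903 t + 8.862 = 0.
t = [33.903 ± √(1149.4 − 173.70)] / 9.8 = (33.903 ± 31.236) / 9.8, giving t = 0.2721 s or t = 6.647 s.
On the way down corresponds to the larger root: t = 6.647 s.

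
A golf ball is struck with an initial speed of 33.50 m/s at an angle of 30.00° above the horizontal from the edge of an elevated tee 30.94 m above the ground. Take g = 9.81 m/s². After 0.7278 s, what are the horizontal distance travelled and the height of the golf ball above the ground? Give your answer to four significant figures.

x = 21.11 m, y = 40.53 m

v_x = 33.50 cos 30.00° = 29.012 m/s; v_y0 = 33.50 sin 30.00° = 16.750 m/s.
x = v_x t = 29.012 × 0.7278 = 21.11 m.
y = 30.94 + v_y0 t − ½ g t² = 40.53 m.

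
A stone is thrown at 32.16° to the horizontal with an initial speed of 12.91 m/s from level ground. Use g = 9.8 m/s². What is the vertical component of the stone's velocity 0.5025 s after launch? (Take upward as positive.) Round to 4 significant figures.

Initial vertical component: v_y0 = 12.91 sin 32.16° = 6.8718 m/s.
v_y(t) = v_y0 − g t = 6.8718 − 9.8 × 0.5025 = 1.947 m/s.

1.947 m/s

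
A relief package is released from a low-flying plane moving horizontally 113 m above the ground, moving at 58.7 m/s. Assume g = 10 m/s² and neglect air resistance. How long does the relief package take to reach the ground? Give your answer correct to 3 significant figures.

4.75 s

The horizontal speed doesn't affect the fall. With v_y0 = 0, h = ½ g t².
t = √(2 × 113 / 10) = √22.60 = 4.75 s.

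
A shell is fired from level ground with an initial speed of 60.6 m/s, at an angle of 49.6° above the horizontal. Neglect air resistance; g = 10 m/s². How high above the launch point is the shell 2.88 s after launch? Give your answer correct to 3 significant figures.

91.4 m

v_y0 = 60.6 sin 49.6° = 46.15 m/s.
y(t) = v_y0 t − ½ g t² = 46.15×2.88 − 5.000×2.88² = 91.4 m.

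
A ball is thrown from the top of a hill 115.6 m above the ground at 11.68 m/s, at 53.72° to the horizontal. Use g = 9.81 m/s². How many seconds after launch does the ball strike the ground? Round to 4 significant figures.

5.908 s

Vertical component: v_y = 11.68 sin 53.72° = 9.4157 m/s.
Taking up as positive with launch at y = 115.6 m, landing at y = 0: 0 = 115.6 + 9.4157 t − ½(9.81) t².
Solving 4.905 t² − 9.4157 t − 115.6 = 0 gives t = [9.4157 + √(9.4157² + 4·4.905·115.6)] / 9.810 = 5.908 s.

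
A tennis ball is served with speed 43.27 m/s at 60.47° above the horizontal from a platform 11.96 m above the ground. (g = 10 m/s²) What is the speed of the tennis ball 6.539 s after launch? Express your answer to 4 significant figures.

34.99 m/s

v_x = 43.27 cos 60.47° = 21.327 m/s (constant).
v_y(t) = 43.27 sin 60.47° − g t = 37.649 − 10 × 6.539 = -27.741 m/s.
Speed = √(v_x² + v_y²) = √(454.84 + 769.56) = 34.99 m/s.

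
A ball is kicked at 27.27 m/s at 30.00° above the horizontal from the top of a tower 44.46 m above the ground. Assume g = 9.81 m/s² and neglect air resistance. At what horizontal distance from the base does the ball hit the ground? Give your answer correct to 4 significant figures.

111.1 m

Components: v_x = 27.27 cos 30.00° = 23.617 m/s, v_y = 27.27 sin 30.00° = 13.635 m/s.
Vertical: 0 = 44.46 + 13.635 t − ½(9.81) t² ⇒ 4.905 t² − 13.635 t − 44.46 = 0.
t = [13.635 + √(185.91 + 872.31)] / 9.810 = 4.7059 s.
Horizontal: R = v_x · t = 23.617 × 4.7059 = 111.1 m.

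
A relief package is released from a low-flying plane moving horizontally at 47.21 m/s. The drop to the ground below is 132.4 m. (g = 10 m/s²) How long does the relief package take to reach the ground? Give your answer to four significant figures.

5.146 s

The horizontal speed doesn't affect the fall. With v_y0 = 0, h = ½ g t².
t = √(2 × 132.4 / 10) = √26.480 = 5.146 s.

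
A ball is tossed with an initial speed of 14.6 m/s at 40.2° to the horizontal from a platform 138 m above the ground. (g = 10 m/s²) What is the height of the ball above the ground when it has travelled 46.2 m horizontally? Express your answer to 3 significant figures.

91.2 m

v_x = 14.6 cos 40.2° = 11.15 m/s, v_y0 = 14.6 sin 40.2° = 9.424 m/s.
Time to reach x = 46.2 m: t = x / v_x = 46.2 / 11.15 = 4.143 s.
y = 138 + v_y0 t − ½ g t² = 138 + 9.424×4.143 − 5.000×4.143² = 91.2 m.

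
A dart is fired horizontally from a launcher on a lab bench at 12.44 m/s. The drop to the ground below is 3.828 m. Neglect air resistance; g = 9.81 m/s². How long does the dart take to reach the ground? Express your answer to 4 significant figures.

The horizontal speed doesn't affect the fall. With v_y0 = 0, h = ½ g t².
t = √(2 × 3.828 / 9.81) = √0.78043 = 0.8834 s.

0.8834 s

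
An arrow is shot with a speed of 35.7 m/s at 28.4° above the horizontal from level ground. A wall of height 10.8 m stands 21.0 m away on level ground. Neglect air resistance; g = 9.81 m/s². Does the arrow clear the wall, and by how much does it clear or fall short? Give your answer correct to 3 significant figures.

No — it falls 1.64 m short of clearing the wall.

v_x = 35.7 cos 28.4° = 31.40 m/s; v_y0 = 35.7 sin 28.4° = 16.98 m/s.
Time to reach the wall: t = 21.0 / 31.40 = 0.6688 s.
Height at that point: y = 16.98×0.6688 − 4.905×0.6688² = 9.162 m.
That is 10.8 − 9.162 = 1.64 m below the top of the wall, so the arrow does not clear it.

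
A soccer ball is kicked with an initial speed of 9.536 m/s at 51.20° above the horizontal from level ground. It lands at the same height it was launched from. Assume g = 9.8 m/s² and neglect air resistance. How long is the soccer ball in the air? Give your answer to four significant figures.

Vertical component: v_y = 9.536 sin 51.20° = 7.4318 m/s.
For a projectile landing at launch height, time of flight is t = 2 v_y / g = 2 × 7.4318 / 9.8 = 1.517 s.

1.517 s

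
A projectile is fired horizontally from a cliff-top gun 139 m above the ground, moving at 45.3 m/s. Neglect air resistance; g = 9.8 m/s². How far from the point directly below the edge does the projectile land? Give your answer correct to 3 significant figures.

Initial vertical velocity is zero, so the fall time comes from h = ½ g t²: t = √(2 × 139 / 9.8) = 5.326 s.
Horizontal motion is uniform at 45.3 m/s, so x = 45.3 × 5.326 = 241 m.

241 m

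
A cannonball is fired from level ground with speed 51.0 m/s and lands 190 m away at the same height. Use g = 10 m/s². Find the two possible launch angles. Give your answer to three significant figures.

23.5° and 66.5°

Level-ground range: R = v₀² sin(2θ)/g ⇒ sin 2θ = R g / v₀² = 190×10/51.0² = 0.7305.
2θ = arcsin(0.7305) = 46.93° or 180° − 46.93° = 133.07°.
So θ = 23.5° or θ = 66.5°.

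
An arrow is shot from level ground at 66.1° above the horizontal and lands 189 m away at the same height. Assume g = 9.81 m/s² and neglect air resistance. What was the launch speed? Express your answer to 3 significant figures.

50.0 m/s

On level ground, R = v₀² sin(2θ) / g, so v₀ = √(R g / sin 2θ).
sin(2 × 66.1°) = 0.7408.
v₀ = √(189 × 9.81 / 0.7408) = √2503 = 50.0 m/s.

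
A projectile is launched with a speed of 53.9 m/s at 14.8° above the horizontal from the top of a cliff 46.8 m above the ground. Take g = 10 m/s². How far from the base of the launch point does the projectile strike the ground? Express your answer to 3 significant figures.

Components: v_x = 53.9 cos 14.8° = 52.11 m/s, v_y = 53.9 sin 14.8° = 13.77 m/s.
Vertical: 0 = 46.8 + 13.77 t − ½(10) t² ⇒ 5.000 t² − 13.77 t − 46.8 = 0.
t = [13.77 + √(189.6 + 936.0)] / 10.00 = 4.732 s.
Horizontal: R = v_x · t = 52.11 × 4.732 = 247 m.

247 m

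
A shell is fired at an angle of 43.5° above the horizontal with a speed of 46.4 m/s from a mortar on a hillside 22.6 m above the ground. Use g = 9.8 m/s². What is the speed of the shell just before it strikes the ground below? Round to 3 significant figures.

v_x = 46.4 cos 43.5° = 33.66 m/s is unchanged throughout.
For the vertical component, v_y² = v_y0² + 2 g h = (31.94)² + 2×9.8×22.6 = 1463, so |v_y| = 38.25 m/s.
Impact speed = √(v_x² + v_y²) = √(1133 + 1463) = 51.0 m/s.

51.0 m/s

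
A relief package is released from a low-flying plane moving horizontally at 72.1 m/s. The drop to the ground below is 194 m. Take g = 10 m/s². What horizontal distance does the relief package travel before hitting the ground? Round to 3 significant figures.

Initial vertical velocity is zero, so the fall time comes from h = ½ g t²: t = √(2 × 194 / 10) = 6.229 s.
Horizontal motion is uniform at 72.1 m/s, so x = 72.1 × 6.229 = 449 m.

449 m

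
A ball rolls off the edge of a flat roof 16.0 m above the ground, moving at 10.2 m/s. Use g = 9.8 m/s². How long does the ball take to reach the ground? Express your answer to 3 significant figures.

The horizontal speed doesn't affect the fall. With v_y0 = 0, h = ½ g t².
t = √(2 × 16.0 / 9.8) = √3.265 = 1.81 s.

1.81 s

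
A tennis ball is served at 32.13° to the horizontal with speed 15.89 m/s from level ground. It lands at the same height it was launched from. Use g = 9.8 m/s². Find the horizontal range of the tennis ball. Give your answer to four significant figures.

For level ground, R = v₀² sin(2θ) / g.
sin(2 × 32.13°) = sin 64.260° = 0.9008.
R = (15.89)² × 0.9008 / 9.8 = 23.21 m.

23.21 m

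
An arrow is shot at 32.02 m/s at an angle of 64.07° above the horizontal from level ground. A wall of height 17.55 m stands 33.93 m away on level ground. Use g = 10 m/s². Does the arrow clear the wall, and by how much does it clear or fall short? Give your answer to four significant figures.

v_x = 32.02 cos 64.07° = 14.001 m/s; v_y0 = 32.02 sin 64.07° = 28.797 m/s.
Time to reach the wall: t = 33.93 / 14.001 = 2.4234 s.
Height at that point: y = 28.797×2.4234 − 5.000×2.4234² = 40.422 m.
That is 40.422 − 17.55 = 22.87 m above the top of the wall, so the arrow clears it.

Yes — it clears the wall by 22.87 m.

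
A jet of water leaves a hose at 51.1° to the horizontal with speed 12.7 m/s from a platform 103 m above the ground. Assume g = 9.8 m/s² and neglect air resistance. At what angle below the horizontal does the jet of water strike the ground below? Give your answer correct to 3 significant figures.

80.2°

v_x = 12.7 cos 51.1° = 7.975 m/s.
At impact |v_y| = √(v_y0² + 2 g h) = √(9.884² + 2×9.8×103) = 46.01 m/s.
Angle below horizontal = arctan(|v_y| / v_x) = arctan(46.01 / 7.975) = 80.2°.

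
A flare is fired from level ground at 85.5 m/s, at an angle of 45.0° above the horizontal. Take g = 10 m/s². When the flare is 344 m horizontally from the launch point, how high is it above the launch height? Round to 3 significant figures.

182 m

v_x = 85.5 cos 45.0° = 60.46 m/s, v_y0 = 85.5 sin 45.0° = 60.46 m/s.
Time to reach x = 344 m: t = x / v_x = 344 / 60.46 = 5.690 s.
y = v_y0 t − ½ g t² = 60.46×5.690 − 5.000×5.690² = 182 m.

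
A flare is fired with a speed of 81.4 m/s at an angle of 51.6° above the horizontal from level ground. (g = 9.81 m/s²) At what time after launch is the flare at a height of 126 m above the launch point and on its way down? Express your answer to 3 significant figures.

v_y0 = 81.4 sin 51.6° = 63.79 m/s.
Set y = v_y0 t − ½ g t² = 126: 4.905 t² − 63.79 t + 126 = 0.
t = [63.79 ± √(4069 − 2472)] / 9.81 = (63.79 ± 39.96) / 9.81, giving t = 2.43 s or t = 10.6 s.
On the way down corresponds to the larger root: t = 10.6 s.

10.6 s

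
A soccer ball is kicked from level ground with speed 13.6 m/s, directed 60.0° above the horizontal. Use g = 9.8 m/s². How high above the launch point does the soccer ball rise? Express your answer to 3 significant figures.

7.08 m

Vertical component of launch velocity: v_y = 13.6 sin 60.0° = 11.78 m/s.
At the highest point the vertical velocity is zero, so v_y² = 2 g h_max.
h_max = (11.78)² / (2 × 9.8) = 138.8 / 19.60 = 7.08 m.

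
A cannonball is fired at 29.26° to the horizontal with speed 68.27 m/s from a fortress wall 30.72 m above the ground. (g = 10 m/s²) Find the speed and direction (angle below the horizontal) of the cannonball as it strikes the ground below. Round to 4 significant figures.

v_x = 68.27 cos 29.26° = 59.559 m/s (constant).
|v_y| at impact = √((33.369)² + 2×10×30.72) = 41.568 m/s.
Speed = √(59.559² + 41.568²) = 72.63 m/s; angle = arctan(41.568/59.559) = 34.91° below horizontal.

72.63 m/s at 34.91° below the horizontal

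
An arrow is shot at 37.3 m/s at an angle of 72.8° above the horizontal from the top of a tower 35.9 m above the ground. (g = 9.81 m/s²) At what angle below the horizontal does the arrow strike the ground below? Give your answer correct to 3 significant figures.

v_x = 37.3 cos 72.8° = 11.03 m/s.
At impact |v_y| = √(v_y0² + 2 g h) = √(35.63² + 2×9.81×35.9) = 44.43 m/s.
Angle below horizontal = arctan(|v_y| / v_x) = arctan(44.43 / 11.03) = 76.1°.

76.1°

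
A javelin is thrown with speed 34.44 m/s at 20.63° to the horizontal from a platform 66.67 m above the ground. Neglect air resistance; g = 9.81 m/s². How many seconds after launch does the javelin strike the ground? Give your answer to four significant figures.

Vertical component: v_y = 34.44 sin 20.63° = 12.134 m/s.
Taking up as positive with launch at y = 66.67 m, landing at y = 0: 0 = 66.67 + 12.134 t − ½(9.81) t².
Solving 4.905 t² − 12.134 t − 66.67 = 0 gives t = [12.134 + √(12.134² + 4·4.905·66.67)] / 9.810 = 5.126 s.

5.126 s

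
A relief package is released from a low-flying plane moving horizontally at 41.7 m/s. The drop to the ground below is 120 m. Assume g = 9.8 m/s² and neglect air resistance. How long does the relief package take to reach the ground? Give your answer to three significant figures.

The horizontal speed doesn't affect the fall. With v_y0 = 0, h = ½ g t².
t = √(2 × 120 / 9.8) = √24.49 = 4.95 s.

4.95 s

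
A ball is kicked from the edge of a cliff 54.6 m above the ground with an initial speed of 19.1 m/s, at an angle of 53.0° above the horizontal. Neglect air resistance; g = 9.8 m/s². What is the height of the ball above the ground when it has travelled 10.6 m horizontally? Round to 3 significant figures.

v_x = 19.1 cos 53.0° = 11.49 m/s, v_y0 = 19.1 sin 53.0° = 15.25 m/s.
Time to reach x = 10.6 m: t = x / v_x = 10.6 / 11.49 = 0.9225 s.
y = 54.6 + v_y0 t − ½ g t² = 54.6 + 15.25×0.9225 − 4.900×0.9225² = 64.5 m.

64.5 m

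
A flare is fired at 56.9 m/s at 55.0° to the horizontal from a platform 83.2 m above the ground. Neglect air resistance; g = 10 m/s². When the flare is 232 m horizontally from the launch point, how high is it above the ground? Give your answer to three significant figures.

v_x = 56.9 cos 55.0° = 32.64 m/s, v_y0 = 56.9 sin 55.0° = 46.61 m/s.
Time to reach x = 232 m: t = x / v_x = 232 / 32.64 = 7.108 s.
y = 83.2 + v_y0 t − ½ g t² = 83.2 + 46.61×7.108 − 5.000×7.108² = 162 m.

162 m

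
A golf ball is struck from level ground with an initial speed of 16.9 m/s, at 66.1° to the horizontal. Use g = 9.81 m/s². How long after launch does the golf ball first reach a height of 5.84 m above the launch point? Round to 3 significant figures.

0.439 s

v_y0 = 16.9 sin 66.1° = 15.45 m/s.
Set y = v_y0 t − ½ g t² = 5.84: 4.905 t² − 15.45 t + 5.84 = 0.
t = [15.45 ± √(238.7 − 114.6)] / 9.81 = (15.45 ± 11.14) / 9.81, giving t = 0.439 s or t = 2.71 s.
The golf ball is on the way up at the first time, so t = 0.439 s.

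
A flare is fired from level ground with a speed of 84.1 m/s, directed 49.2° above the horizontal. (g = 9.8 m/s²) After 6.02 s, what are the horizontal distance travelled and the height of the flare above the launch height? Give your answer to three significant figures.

x = 331 m, y = 206 m

v_x = 84.1 cos 49.2° = 54.95 m/s; v_y0 = 84.1 sin 49.2° = 63.66 m/s.
x = v_x t = 54.95 × 6.02 = 331 m.
y = v_y0 t − ½ g t² = 63.66×6.02 − 4.900×6.02² = 206 m.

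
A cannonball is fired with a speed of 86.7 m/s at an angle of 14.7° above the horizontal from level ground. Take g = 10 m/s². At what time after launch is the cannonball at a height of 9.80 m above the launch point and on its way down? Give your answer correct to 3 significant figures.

3.90 s

v_y0 = 86.7 sin 14.7° = 22.00 m/s.
Set y = v_y0 t − ½ g t² = 9.80: 5.000 t² − 22.00 t + 9.80 = 0.
t = [22.00 ± √(484.0 − 196.0)] / 10 = (22.00 ± 16.97) / 10, giving t = 0.503 s or t = 3.90 s.
On the way down corresponds to the larger root: t = 3.90 s.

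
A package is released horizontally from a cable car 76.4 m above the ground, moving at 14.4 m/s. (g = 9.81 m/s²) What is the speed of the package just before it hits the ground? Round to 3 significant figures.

41.3 m/s

Fall time: t = √(2 × 76.4 / 9.81) = 3.947 s.
At impact: v_x = 14.4 m/s (unchanged), v_y = g t = 9.81 × 3.947 = 38.72 m/s.
Speed = √(v_x² + v_y²) = √(207.4 + 1499) = 41.3 m/s.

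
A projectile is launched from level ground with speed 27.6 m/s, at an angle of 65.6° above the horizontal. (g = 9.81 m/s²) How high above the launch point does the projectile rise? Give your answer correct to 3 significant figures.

32.2 m

Vertical component of launch velocity: v_y = 27.6 sin 65.6° = 25.13 m/s.
At the highest point the vertical velocity is zero, so v_y² = 2 g h_max.
h_max = (25.13)² / (2 × 9.81) = 631.5 / 19.62 = 32.2 m.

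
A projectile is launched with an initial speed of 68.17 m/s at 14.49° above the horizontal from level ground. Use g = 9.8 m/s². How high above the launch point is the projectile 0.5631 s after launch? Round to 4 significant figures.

v_y0 = 68.17 sin 14.49° = 17.057 m/s.
y(t) = v_y0 t − ½ g t² = 17.057×0.5631 − 4.900×0.5631² = 8.051 m.

8.051 m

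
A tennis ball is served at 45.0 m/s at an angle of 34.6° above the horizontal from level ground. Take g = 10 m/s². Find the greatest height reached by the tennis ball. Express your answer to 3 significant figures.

32.6 m

Vertical component of launch velocity: v_y = 45.0 sin 34.6° = 25.55 m/s.
At the highest point the vertical velocity is zero, so v_y² = 2 g h_max.
h_max = (25.55)² / (2 × 10) = 652.8 / 20.00 = 32.6 m.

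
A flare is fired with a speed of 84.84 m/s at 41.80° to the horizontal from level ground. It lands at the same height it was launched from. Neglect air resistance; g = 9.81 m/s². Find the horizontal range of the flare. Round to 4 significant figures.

729.2 m

Components: v_x = 84.84 cos 41.80° = 63.246 m/s, v_y = 84.84 sin 41.80° = 56.549 m/s.
Time of flight (same landing height): t = 2 v_y / g = 2 × 56.549 / 9.81 = 11.529 s.
Range: R = v_x · t = 63.246 × 11.529 = 729.2 m.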